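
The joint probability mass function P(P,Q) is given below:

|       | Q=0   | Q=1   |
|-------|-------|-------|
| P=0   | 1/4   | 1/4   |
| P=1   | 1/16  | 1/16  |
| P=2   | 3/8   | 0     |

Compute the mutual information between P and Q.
Marginal P(P) (row sums):
  P(P=0) = 1/4 + 1/4 = 1/2
  P(P=1) = 1/16 + 1/16 = 1/8
  P(P=2) = 3/8 + 0 = 3/8
Marginal P(Q) (column sums):
  P(Q=0) = 1/4 + 1/16 + 3/8 = 11/16
  P(Q=1) = 1/4 + 1/16 + 0 = 5/16

H(P) = -[(1/2)·log₂(1/2) + (1/8)·log₂(1/8) + (3/8)·log₂(3/8)]
  = 0.5000 + 0.3750 + 0.5306
  = 1.4056 bits
H(Q) = -[(11/16)·log₂(11/16) + (5/16)·log₂(5/16)]
  = 0.3716 + 0.5244
  = 0.8960 bits
H(P,Q) = -[(1/4)·log₂(1/4) + (1/4)·log₂(1/4) + (1/16)·log₂(1/16) + (1/16)·log₂(1/16) + (3/8)·log₂(3/8)]
  = 0.5000 + 0.5000 + 0.2500 + 0.2500 + 0.5306
  = 2.0306 bits

I(P;Q) = H(P) + H(Q) - H(P,Q)
  = 1.4056 + 0.8960 - 2.0306
  = 0.2710 bits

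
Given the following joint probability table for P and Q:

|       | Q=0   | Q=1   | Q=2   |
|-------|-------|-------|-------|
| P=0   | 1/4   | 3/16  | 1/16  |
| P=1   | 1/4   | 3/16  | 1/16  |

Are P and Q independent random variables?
Marginal P(P) (row sums):
  P(P=0) = 1/4 + 3/16 + 1/16 = 1/2
  P(P=1) = 1/4 + 3/16 + 1/16 = 1/2
Marginal P(Q) (column sums):
  P(Q=0) = 1/4 + 1/4 = 1/2
  P(Q=1) = 3/16 + 3/16 = 3/8
  P(Q=2) = 1/16 + 1/16 = 1/8

P and Q are independent iff P(P=i,Q=j) = P(P=i)·P(Q=j) for every cell.
  P(P=0)·P(Q=0) = 1/2 × 1/2 = 1/4 = P(P=0,Q=0) ✓
  P(P=0)·P(Q=1) = 1/2 × 3/8 = 3/16 = P(P=0,Q=1) ✓
  P(P=0)·P(Q=2) = 1/2 × 1/8 = 1/16 = P(P=0,Q=2) ✓
  P(P=1)·P(Q=0) = 1/2 × 1/2 = 1/4 = P(P=1,Q=0) ✓
  P(P=1)·P(Q=1) = 1/2 × 3/8 = 3/16 = P(P=1,Q=1) ✓
  P(P=1)·P(Q=2) = 1/2 × 1/8 = 1/16 = P(P=1,Q=2) ✓

Yes, P and Q are independent: every cell factors, so I(P;Q) = 0 bits.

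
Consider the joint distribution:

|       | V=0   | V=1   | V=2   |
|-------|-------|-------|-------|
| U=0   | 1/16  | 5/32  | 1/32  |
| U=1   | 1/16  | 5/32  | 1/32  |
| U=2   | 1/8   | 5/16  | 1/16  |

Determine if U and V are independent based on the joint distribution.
Marginal P(U) (row sums):
  P(U=0) = 1/16 + 5/32 + 1/32 = 1/4
  P(U=1) = 1/16 + 5/32 + 1/32 = 1/4
  P(U=2) = 1/8 + 5/16 + 1/16 = 1/2
Marginal P(V) (column sums):
  P(V=0) = 1/16 + 1/16 + 1/8 = 1/4
  P(V=1) = 5/32 + 5/32 + 5/16 = 5/8
  P(V=2) = 1/32 + 1/32 + 1/16 = 1/8

U and V are independent iff P(U=i,V=j) = P(U=i)·P(V=j) for every cell.
  P(U=0)·P(V=0) = 1/4 × 1/4 = 1/16 = P(U=0,V=0) ✓
  P(U=0)·P(V=1) = 1/4 × 5/8 = 5/32 = P(U=0,V=1) ✓
  P(U=0)·P(V=2) = 1/4 × 1/8 = 1/32 = P(U=0,V=2) ✓
  P(U=1)·P(V=0) = 1/4 × 1/4 = 1/16 = P(U=1,V=0) ✓
  P(U=1)·P(V=1) = 1/4 × 5/8 = 5/32 = P(U=1,V=1) ✓
  P(U=1)·P(V=2) = 1/4 × 1/8 = 1/32 = P(U=1,V=2) ✓
  P(U=2)·P(V=0) = 1/2 × 1/4 = 1/8 = P(U=2,V=0) ✓
  P(U=2)·P(V=1) = 1/2 × 5/8 = 5/16 = P(U=2,V=1) ✓
  P(U=2)·P(V=2) = 1/2 × 1/8 = 1/16 = P(U=2,V=2) ✓

Yes, U and V are independent: every cell factors, so I(U;V) = 0 bits.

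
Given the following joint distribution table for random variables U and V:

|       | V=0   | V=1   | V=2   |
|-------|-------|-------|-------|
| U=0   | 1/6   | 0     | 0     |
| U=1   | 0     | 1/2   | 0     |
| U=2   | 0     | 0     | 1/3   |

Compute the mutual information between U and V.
Marginal P(U) (row sums):
  P(U=0) = 1/6 + 0 + 0 = 1/6
  P(U=1) = 0 + 1/2 + 0 = 1/2
  P(U=2) = 0 + 0 + 1/3 = 1/3
Marginal P(V) (column sums):
  P(V=0) = 1/6 + 0 + 0 = 1/6
  P(V=1) = 0 + 1/2 + 0 = 1/2
  P(V=2) = 0 + 0 + 1/3 = 1/3

H(U) = -[(1/6)·log₂(1/6) + (1/2)·log₂(1/2) + (1/3)·log₂(1/3)]
  = 0.4308 + 0.5000 + 0.5283
  = 1.4591 bits
H(V) = -[(1/6)·log₂(1/6) + (1/2)·log₂(1/2) + (1/3)·log₂(1/3)]
  = 0.4308 + 0.5000 + 0.5283
  = 1.4591 bits
H(U,V) = -[(1/6)·log₂(1/6) + (1/2)·log₂(1/2) + (1/3)·log₂(1/3)]
  = 0.4308 + 0.5000 + 0.5283
  = 1.4591 bits

I(U;V) = H(U) + H(V) - H(U,V)
  = 1.4591 + 1.4591 - 1.4591
  = 1.4591 bits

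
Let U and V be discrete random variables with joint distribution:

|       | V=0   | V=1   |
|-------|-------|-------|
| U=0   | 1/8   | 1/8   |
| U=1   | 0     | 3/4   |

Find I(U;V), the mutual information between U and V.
Marginal P(U) (row sums):
  P(U=0) = 1/8 + 1/8 = 1/4
  P(U=1) = 0 + 3/4 = 3/4
Marginal P(V) (column sums):
  P(V=0) = 1/8 + 0 = 1/8
  P(V=1) = 1/8 + 3/4 = 7/8

H(U) = -[(1/4)·log₂(1/4) + (3/4)·log₂(3/4)]
  = 0.5000 + 0.3113
  = 0.8113 bits
H(V) = -[(1/8)·log₂(1/8) + (7/8)·log₂(7/8)]
  = 0.3750 + 0.1686
  = 0.5436 bits
H(U,V) = -[(1/8)·log₂(1/8) + (1/8)·log₂(1/8) + (3/4)·log₂(3/4)]
  = 0.3750 + 0.3750 + 0.3113
  = 1.0613 bits

I(U;V) = H(U) + H(V) - H(U,V)
  = 0.8113 + 0.5436 - 1.0613
  = 0.2936 bits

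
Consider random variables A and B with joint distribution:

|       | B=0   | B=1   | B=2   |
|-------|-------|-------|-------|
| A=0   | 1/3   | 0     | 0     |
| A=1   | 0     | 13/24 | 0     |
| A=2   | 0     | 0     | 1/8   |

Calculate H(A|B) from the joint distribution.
Marginal P(B) (column sums):
  P(B=0) = 1/3 + 0 + 0 = 1/3
  P(B=1) = 0 + 13/24 + 0 = 13/24
  P(B=2) = 0 + 0 + 1/8 = 1/8

H(A|B) = -Σ P(A,B)·log₂ P(A|B), where P(A|B) = P(A,B) / P(B)
  (cells with P(A,B) = 0 contribute 0)
  (A=0,B=0): P(A|B) = (1/3)/(1/3) = 1;  -(1/3)·log₂(1) = 0.0000
  (A=1,B=1): P(A|B) = (13/24)/(13/24) = 1;  -(13/24)·log₂(1) = 0.0000
  (A=2,B=2): P(A|B) = (1/8)/(1/8) = 1;  -(1/8)·log₂(1) = 0.0000
H(A|B) = 0.0000 + 0.0000 + 0.0000
  = 0.0000 bits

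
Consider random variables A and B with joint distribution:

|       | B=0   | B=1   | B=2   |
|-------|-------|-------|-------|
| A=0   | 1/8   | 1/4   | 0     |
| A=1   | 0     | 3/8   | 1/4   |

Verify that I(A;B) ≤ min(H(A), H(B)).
Marginal P(A) (row sums):
  P(A=0) = 1/8 + 1/4 + 0 = 3/8
  P(A=1) = 0 + 3/8 + 1/4 = 5/8
Marginal P(B) (column sums):
  P(B=0) = 1/8 + 0 = 1/8
  P(B=1) = 1/4 + 3/8 = 5/8
  P(B=2) = 0 + 1/4 = 1/4

H(A) = -[(3/8)·log₂(3/8) + (5/8)·log₂(5/8)]
  = 0.5306 + 0.4238
  = 0.9544 bits
H(B) = -[(1/8)·log₂(1/8) + (5/8)·log₂(5/8) + (1/4)·log₂(1/4)]
  = 0.3750 + 0.4238 + 0.5000
  = 1.2988 bits
H(A,B) = -[(1/8)·log₂(1/8) + (1/4)·log₂(1/4) + (3/8)·log₂(3/8) + (1/4)·log₂(1/4)]
  = 0.3750 + 0.5000 + 0.5306 + 0.5000
  = 1.9056 bits

I(A;B) = H(A) + H(B) - H(A,B)
  = 0.9544 + 1.2988 - 1.9056
  = 0.3476 bits

min(H(A), H(B)) = min(0.9544, 1.2988) = 0.9544 bits
Since 0.3476 ≤ 0.9544, the bound is satisfied ✓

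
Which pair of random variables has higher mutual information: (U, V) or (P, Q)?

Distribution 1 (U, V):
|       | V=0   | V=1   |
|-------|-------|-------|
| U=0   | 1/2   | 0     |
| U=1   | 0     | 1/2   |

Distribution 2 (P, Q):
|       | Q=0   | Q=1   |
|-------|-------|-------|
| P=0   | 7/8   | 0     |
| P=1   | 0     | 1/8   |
Distribution 1 (U, V):
Marginal P(U) (row sums):
  P(U=0) = 1/2 + 0 = 1/2
  P(U=1) = 0 + 1/2 = 1/2
Marginal P(V) (column sums):
  P(V=0) = 1/2 + 0 = 1/2
  P(V=1) = 0 + 1/2 = 1/2

H(U) = -[(1/2)·log₂(1/2) + (1/2)·log₂(1/2)]
  = 0.5000 + 0.5000
  = 1.0000 bits
H(V) = -[(1/2)·log₂(1/2) + (1/2)·log₂(1/2)]
  = 0.5000 + 0.5000
  = 1.0000 bits
H(U,V) = -[(1/2)·log₂(1/2) + (1/2)·log₂(1/2)]
  = 0.5000 + 0.5000
  = 1.0000 bits

I(U;V) = H(U) + H(V) - H(U,V)
  = 1.0000 + 1.0000 - 1.0000
  = 1.0000 bits

Distribution 2 (P, Q):
Marginal P(P) (row sums):
  P(P=0) = 7/8 + 0 = 7/8
  P(P=1) = 0 + 1/8 = 1/8
Marginal P(Q) (column sums):
  P(Q=0) = 7/8 + 0 = 7/8
  P(Q=1) = 0 + 1/8 = 1/8

H(P) = -[(7/8)·log₂(7/8) + (1/8)·log₂(1/8)]
  = 0.1686 + 0.3750
  = 0.5436 bits
H(Q) = -[(7/8)·log₂(7/8) + (1/8)·log₂(1/8)]
  = 0.1686 + 0.3750
  = 0.5436 bits
H(P,Q) = -[(7/8)·log₂(7/8) + (1/8)·log₂(1/8)]
  = 0.1686 + 0.3750
  = 0.5436 bits

I(P;Q) = H(P) + H(Q) - H(P,Q)
  = 0.5436 + 0.5436 - 0.5436
  = 0.5436 bits

I(U;V) = 1.0000 bits > I(P;Q) = 0.5436 bits, so (U, V) has the higher mutual information (stronger dependence).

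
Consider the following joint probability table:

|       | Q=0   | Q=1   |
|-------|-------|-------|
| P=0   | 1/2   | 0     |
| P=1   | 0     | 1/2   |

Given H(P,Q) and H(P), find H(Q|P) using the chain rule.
From the chain rule: H(P,Q) = H(P) + H(Q|P)
Therefore: H(Q|P) = H(P,Q) - H(P)

H(P,Q) = -[(1/2)·log₂(1/2) + (1/2)·log₂(1/2)]
  = 0.5000 + 0.5000
  = 1.0000 bits
Marginal P(P) (row sums):
  P(P=0) = 1/2 + 0 = 1/2
  P(P=1) = 0 + 1/2 = 1/2
H(P) = -[(1/2)·log₂(1/2) + (1/2)·log₂(1/2)]
  = 0.5000 + 0.5000
  = 1.0000 bits

H(Q|P) = 1.0000 - 1.0000 = 0.0000 bits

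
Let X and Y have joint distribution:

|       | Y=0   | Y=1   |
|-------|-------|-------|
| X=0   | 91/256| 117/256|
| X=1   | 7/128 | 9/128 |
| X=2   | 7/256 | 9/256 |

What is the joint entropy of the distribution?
H(X,Y) = -Σ P(X,Y) log₂ P(X,Y), summed over the non-zero cells:
H(X,Y) = -[(91/256)·log₂(91/256) + (117/256)·log₂(117/256) + (7/128)·log₂(7/128) + (9/128)·log₂(9/128) + (7/256)·log₂(7/256) + (9/256)·log₂(9/256)]
  = 0.5304 + 0.5163 + 0.2293 + 0.2693 + 0.1420 + 0.1698
  = 1.8571 bits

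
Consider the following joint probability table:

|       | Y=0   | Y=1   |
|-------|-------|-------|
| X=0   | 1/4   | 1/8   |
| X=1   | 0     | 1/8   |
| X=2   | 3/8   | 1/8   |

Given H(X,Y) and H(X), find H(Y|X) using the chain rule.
From the chain rule: H(X,Y) = H(X) + H(Y|X)
Therefore: H(Y|X) = H(X,Y) - H(X)

H(X,Y) = -[(1/4)·log₂(1/4) + (1/8)·log₂(1/8) + (1/8)·log₂(1/8) + (3/8)·log₂(3/8) + (1/8)·log₂(1/8)]
  = 0.5000 + 0.3750 + 0.3750 + 0.5306 + 0.3750
  = 2.1556 bits
Marginal P(X) (row sums):
  P(X=0) = 1/4 + 1/8 = 3/8
  P(X=1) = 0 + 1/8 = 1/8
  P(X=2) = 3/8 + 1/8 = 1/2
H(X) = -[(3/8)·log₂(3/8) + (1/8)·log₂(1/8) + (1/2)·log₂(1/2)]
  = 0.5306 + 0.3750 + 0.5000
  = 1.4056 bits

H(Y|X) = 2.1556 - 1.4056 = 0.7500 bits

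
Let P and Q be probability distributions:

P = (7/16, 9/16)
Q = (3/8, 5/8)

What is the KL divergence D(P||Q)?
D(P||Q) = Σ P(i) log₂(P(i)/Q(i))
  i=0: (7/16) × log₂((7/16)/(3/8)) = (7/16) × log₂(7/6) = 0.0973
  i=1: (9/16) × log₂((9/16)/(5/8)) = (9/16) × log₂(9/10) = -0.0855
D(P||Q) = 0.0973 - 0.0855
  = 0.0118 bits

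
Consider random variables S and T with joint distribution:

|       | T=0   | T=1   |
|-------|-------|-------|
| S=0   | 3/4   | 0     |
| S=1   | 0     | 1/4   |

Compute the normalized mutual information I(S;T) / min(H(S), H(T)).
Marginal P(S) (row sums):
  P(S=0) = 3/4 + 0 = 3/4
  P(S=1) = 0 + 1/4 = 1/4
Marginal P(T) (column sums):
  P(T=0) = 3/4 + 0 = 3/4
  P(T=1) = 0 + 1/4 = 1/4

H(S) = -[(3/4)·log₂(3/4) + (1/4)·log₂(1/4)]
  = 0.3113 + 0.5000
  = 0.8113 bits
H(T) = -[(3/4)·log₂(3/4) + (1/4)·log₂(1/4)]
  = 0.3113 + 0.5000
  = 0.8113 bits
H(S,T) = -[(3/4)·log₂(3/4) + (1/4)·log₂(1/4)]
  = 0.3113 + 0.5000
  = 0.8113 bits

I(S;T) = H(S) + H(T) - H(S,T)
  = 0.8113 + 0.8113 - 0.8113
  = 0.8113 bits

min(H(S), H(T)) = min(0.8113, 0.8113) = 0.8113 bits
Normalized MI = 0.8113 / 0.8113 = 1.0000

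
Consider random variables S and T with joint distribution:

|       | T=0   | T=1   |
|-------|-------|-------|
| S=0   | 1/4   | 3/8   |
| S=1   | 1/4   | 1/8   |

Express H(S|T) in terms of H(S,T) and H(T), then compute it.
H(S|T) = H(S,T) - H(T)

Marginal P(T) (column sums):
  P(T=0) = 1/4 + 1/4 = 1/2
  P(T=1) = 3/8 + 1/8 = 1/2

H(S,T) = -[(1/4)·log₂(1/4) + (3/8)·log₂(3/8) + (1/4)·log₂(1/4) + (1/8)·log₂(1/8)]
  = 0.5000 + 0.5306 + 0.5000 + 0.3750
  = 1.9056 bits
H(T) = -[(1/2)·log₂(1/2) + (1/2)·log₂(1/2)]
  = 0.5000 + 0.5000
  = 1.0000 bits

H(S|T) = 1.9056 - 1.0000 = 0.9056 bits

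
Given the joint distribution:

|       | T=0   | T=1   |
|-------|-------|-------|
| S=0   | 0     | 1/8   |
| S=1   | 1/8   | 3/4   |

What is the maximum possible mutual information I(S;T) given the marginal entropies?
The upper bound on mutual information is I(S;T) ≤ min(H(S), H(T)).

Marginal P(S) (row sums):
  P(S=0) = 0 + 1/8 = 1/8
  P(S=1) = 1/8 + 3/4 = 7/8
Marginal P(T) (column sums):
  P(T=0) = 0 + 1/8 = 1/8
  P(T=1) = 1/8 + 3/4 = 7/8

H(S) = -[(1/8)·log₂(1/8) + (7/8)·log₂(7/8)]
  = 0.3750 + 0.1686
  = 0.5436 bits
H(T) = -[(1/8)·log₂(1/8) + (7/8)·log₂(7/8)]
  = 0.3750 + 0.1686
  = 0.5436 bits

Maximum possible I(S;T) = min(0.5436, 0.5436) = 0.5436 bits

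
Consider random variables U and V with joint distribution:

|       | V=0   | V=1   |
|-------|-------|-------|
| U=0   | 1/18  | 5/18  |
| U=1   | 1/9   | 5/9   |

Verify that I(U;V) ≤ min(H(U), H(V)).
Marginal P(U) (row sums):
  P(U=0) = 1/18 + 5/18 = 1/3
  P(U=1) = 1/9 + 5/9 = 2/3
Marginal P(V) (column sums):
  P(V=0) = 1/18 + 1/9 = 1/6
  P(V=1) = 5/18 + 5/9 = 5/6

H(U) = -[(1/3)·log₂(1/3) + (2/3)·log₂(2/3)]
  = 0.5283 + 0.3900
  = 0.9183 bits
H(V) = -[(1/6)·log₂(1/6) + (5/6)·log₂(5/6)]
  = 0.4308 + 0.2192
  = 0.6500 bits
H(U,V) = -[(1/18)·log₂(1/18) + (5/18)·log₂(5/18) + (1/9)·log₂(1/9) + (5/9)·log₂(5/9)]
  = 0.2317 + 0.5133 + 0.3522 + 0.4711
  = 1.5683 bits

I(U;V) = H(U) + H(V) - H(U,V)
  = 0.9183 + 0.6500 - 1.5683
  = 0.0000 bits

min(H(U), H(V)) = min(0.9183, 0.6500) = 0.6500 bits
Since 0.0000 ≤ 0.6500, the bound is satisfied ✓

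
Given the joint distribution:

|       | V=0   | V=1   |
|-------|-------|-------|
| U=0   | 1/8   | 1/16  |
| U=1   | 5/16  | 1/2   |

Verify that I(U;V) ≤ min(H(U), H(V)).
Marginal P(U) (row sums):
  P(U=0) = 1/8 + 1/16 = 3/16
  P(U=1) = 5/16 + 1/2 = 13/16
Marginal P(V) (column sums):
  P(V=0) = 1/8 + 5/16 = 7/16
  P(V=1) = 1/16 + 1/2 = 9/16

H(U) = -[(3/16)·log₂(3/16) + (13/16)·log₂(13/16)]
  = 0.4528 + 0.2434
  = 0.6962 bits
H(V) = -[(7/16)·log₂(7/16) + (9/16)·log₂(9/16)]
  = 0.5218 + 0.4669
  = 0.9887 bits
H(U,V) = -[(1/8)·log₂(1/8) + (1/16)·log₂(1/16) + (5/16)·log₂(5/16) + (1/2)·log₂(1/2)]
  = 0.3750 + 0.2500 + 0.5244 + 0.5000
  = 1.6494 bits

I(U;V) = H(U) + H(V) - H(U,V)
  = 0.6962 + 0.9887 - 1.6494
  = 0.0355 bits

min(H(U), H(V)) = min(0.6962, 0.9887) = 0.6962 bits
Since 0.0355 ≤ 0.6962, the bound is satisfied ✓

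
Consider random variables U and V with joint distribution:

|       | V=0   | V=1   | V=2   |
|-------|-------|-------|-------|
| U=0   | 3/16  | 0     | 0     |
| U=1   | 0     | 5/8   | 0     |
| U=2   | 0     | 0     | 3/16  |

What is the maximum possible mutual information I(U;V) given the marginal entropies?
The upper bound on mutual information is I(U;V) ≤ min(H(U), H(V)).

Marginal P(U) (row sums):
  P(U=0) = 3/16 + 0 + 0 = 3/16
  P(U=1) = 0 + 5/8 + 0 = 5/8
  P(U=2) = 0 + 0 + 3/16 = 3/16
Marginal P(V) (column sums):
  P(V=0) = 3/16 + 0 + 0 = 3/16
  P(V=1) = 0 + 5/8 + 0 = 5/8
  P(V=2) = 0 + 0 + 3/16 = 3/16

H(U) = -[(3/16)·log₂(3/16) + (5/8)·log₂(5/8) + (3/16)·log₂(3/16)]
  = 0.4528 + 0.4238 + 0.4528
  = 1.3294 bits
H(V) = -[(3/16)·log₂(3/16) + (5/8)·log₂(5/8) + (3/16)·log₂(3/16)]
  = 0.4528 + 0.4238 + 0.4528
  = 1.3294 bits

Maximum possible I(U;V) = min(1.3294, 1.3294) = 1.3294 bits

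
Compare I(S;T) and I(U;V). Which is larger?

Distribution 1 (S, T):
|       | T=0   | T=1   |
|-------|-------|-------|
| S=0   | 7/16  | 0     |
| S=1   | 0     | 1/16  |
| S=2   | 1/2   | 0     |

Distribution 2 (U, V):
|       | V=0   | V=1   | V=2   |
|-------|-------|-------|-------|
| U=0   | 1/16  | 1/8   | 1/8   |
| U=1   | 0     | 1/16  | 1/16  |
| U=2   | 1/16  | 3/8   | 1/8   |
Distribution 1 (S, T):
Marginal P(S) (row sums):
  P(S=0) = 7/16 + 0 = 7/16
  P(S=1) = 0 + 1/16 = 1/16
  P(S=2) = 1/2 + 0 = 1/2
Marginal P(T) (column sums):
  P(T=0) = 7/16 + 0 + 1/2 = 15/16
  P(T=1) = 0 + 1/16 + 0 = 1/16

H(S) = -[(7/16)·log₂(7/16) + (1/16)·log₂(1/16) + (1/2)·log₂(1/2)]
  = 0.5218 + 0.2500 + 0.5000
  = 1.2718 bits
H(T) = -[(15/16)·log₂(15/16) + (1/16)·log₂(1/16)]
  = 0.0873 + 0.2500
  = 0.3373 bits
H(S,T) = -[(7/16)·log₂(7/16) + (1/16)·log₂(1/16) + (1/2)·log₂(1/2)]
  = 0.5218 + 0.2500 + 0.5000
  = 1.2718 bits

I(S;T) = H(S) + H(T) - H(S,T)
  = 1.2718 + 0.3373 - 1.2718
  = 0.3373 bits

Distribution 2 (U, V):
Marginal P(U) (row sums):
  P(U=0) = 1/16 + 1/8 + 1/8 = 5/16
  P(U=1) = 0 + 1/16 + 1/16 = 1/8
  P(U=2) = 1/16 + 3/8 + 1/8 = 9/16
Marginal P(V) (column sums):
  P(V=0) = 1/16 + 0 + 1/16 = 1/8
  P(V=1) = 1/8 + 1/16 + 3/8 = 9/16
  P(V=2) = 1/8 + 1/16 + 1/8 = 5/16

H(U) = -[(5/16)·log₂(5/16) + (1/8)·log₂(1/8) + (9/16)·log₂(9/16)]
  = 0.5244 + 0.3750 + 0.4669
  = 1.3663 bits
H(V) = -[(1/8)·log₂(1/8) + (9/16)·log₂(9/16) + (5/16)·log₂(5/16)]
  = 0.3750 + 0.4669 + 0.5244
  = 1.3663 bits
H(U,V) = -[(1/16)·log₂(1/16) + (1/8)·log₂(1/8) + (1/8)·log₂(1/8) + (1/16)·log₂(1/16) + (1/16)·log₂(1/16) + (1/16)·log₂(1/16) + (3/8)·log₂(3/8) + (1/8)·log₂(1/8)]
  = 0.2500 + 0.3750 + 0.3750 + 0.2500 + 0.2500 + 0.2500 + 0.5306 + 0.3750
  = 2.6556 bits

I(U;V) = H(U) + H(V) - H(U,V)
  = 1.3663 + 1.3663 - 2.6556
  = 0.0770 bits

I(S;T) = 0.3373 bits > I(U;V) = 0.0770 bits, so (S, T) has the higher mutual information (stronger dependence).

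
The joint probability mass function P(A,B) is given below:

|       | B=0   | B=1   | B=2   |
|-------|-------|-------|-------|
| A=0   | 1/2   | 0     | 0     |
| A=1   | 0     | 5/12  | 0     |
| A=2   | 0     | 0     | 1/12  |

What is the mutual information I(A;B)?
Marginal P(A) (row sums):
  P(A=0) = 1/2 + 0 + 0 = 1/2
  P(A=1) = 0 + 5/12 + 0 = 5/12
  P(A=2) = 0 + 0 + 1/12 = 1/12
Marginal P(B) (column sums):
  P(B=0) = 1/2 + 0 + 0 = 1/2
  P(B=1) = 0 + 5/12 + 0 = 5/12
  P(B=2) = 0 + 0 + 1/12 = 1/12

H(A) = -[(1/2)·log₂(1/2) + (5/12)·log₂(5/12) + (1/12)·log₂(1/12)]
  = 0.5000 + 0.5263 + 0.2987
  = 1.3250 bits
H(B) = -[(1/2)·log₂(1/2) + (5/12)·log₂(5/12) + (1/12)·log₂(1/12)]
  = 0.5000 + 0.5263 + 0.2987
  = 1.3250 bits
H(A,B) = -[(1/2)·log₂(1/2) + (5/12)·log₂(5/12) + (1/12)·log₂(1/12)]
  = 0.5000 + 0.5263 + 0.2987
  = 1.3250 bits

I(A;B) = H(A) + H(B) - H(A,B)
  = 1.3250 + 1.3250 - 1.3250
  = 1.3250 bits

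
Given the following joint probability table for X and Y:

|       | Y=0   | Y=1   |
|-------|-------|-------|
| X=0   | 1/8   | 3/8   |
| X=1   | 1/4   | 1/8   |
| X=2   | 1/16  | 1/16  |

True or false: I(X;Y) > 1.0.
Marginal P(X) (row sums):
  P(X=0) = 1/8 + 3/8 = 1/2
  P(X=1) = 1/4 + 1/8 = 3/8
  P(X=2) = 1/16 + 1/16 = 1/8
Marginal P(Y) (column sums):
  P(Y=0) = 1/8 + 1/4 + 1/16 = 7/16
  P(Y=1) = 3/8 + 1/8 + 1/16 = 9/16

H(X) = -[(1/2)·log₂(1/2) + (3/8)·log₂(3/8) + (1/8)·log₂(1/8)]
  = 0.5000 + 0.5306 + 0.3750
  = 1.4056 bits
H(Y) = -[(7/16)·log₂(7/16) + (9/16)·log₂(9/16)]
  = 0.5218 + 0.4669
  = 0.9887 bits
H(X,Y) = -[(1/8)·log₂(1/8) + (3/8)·log₂(3/8) + (1/4)·log₂(1/4) + (1/8)·log₂(1/8) + (1/16)·log₂(1/16) + (1/16)·log₂(1/16)]
  = 0.3750 + 0.5306 + 0.5000 + 0.3750 + 0.2500 + 0.2500
  = 2.2806 bits

I(X;Y) = H(X) + H(Y) - H(X,Y)
  = 1.4056 + 0.9887 - 2.2806
  = 0.1137 bits

False. I(X;Y) = 0.1137 bits, which is ≤ 1.0 bits.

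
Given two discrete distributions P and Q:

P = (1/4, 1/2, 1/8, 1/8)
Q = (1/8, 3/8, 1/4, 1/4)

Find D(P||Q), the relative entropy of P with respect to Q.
D(P||Q) = Σ P(i) log₂(P(i)/Q(i))
  i=0: (1/4) × log₂((1/4)/(1/8)) = (1/4) × log₂(2) = 0.2500
  i=1: (1/2) × log₂((1/2)/(3/8)) = (1/2) × log₂(4/3) = 0.2075
  i=2: (1/8) × log₂((1/8)/(1/4)) = (1/8) × log₂(1/2) = -0.1250
  i=3: (1/8) × log₂((1/8)/(1/4)) = (1/8) × log₂(1/2) = -0.1250
D(P||Q) = 0.2500 + 0.2075 - 0.1250 - 0.1250
  = 0.2075 bits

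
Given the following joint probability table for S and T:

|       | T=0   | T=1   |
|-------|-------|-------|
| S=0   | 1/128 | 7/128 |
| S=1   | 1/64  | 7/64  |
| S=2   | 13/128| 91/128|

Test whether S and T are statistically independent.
Marginal P(S) (row sums):
  P(S=0) = 1/128 + 7/128 = 1/16
  P(S=1) = 1/64 + 7/64 = 1/8
  P(S=2) = 13/128 + 91/128 = 13/16
Marginal P(T) (column sums):
  P(T=0) = 1/128 + 1/64 + 13/128 = 1/8
  P(T=1) = 7/128 + 7/64 + 91/128 = 7/8

S and T are independent iff P(S=i,T=j) = P(S=i)·P(T=j) for every cell.
  P(S=0)·P(T=0) = 1/16 × 1/8 = 1/128 = P(S=0,T=0) ✓
  P(S=0)·P(T=1) = 1/16 × 7/8 = 7/128 = P(S=0,T=1) ✓
  P(S=1)·P(T=0) = 1/8 × 1/8 = 1/64 = P(S=1,T=0) ✓
  P(S=1)·P(T=1) = 1/8 × 7/8 = 7/64 = P(S=1,T=1) ✓
  P(S=2)·P(T=0) = 13/16 × 1/8 = 13/128 = P(S=2,T=0) ✓
  P(S=2)·P(T=1) = 13/16 × 7/8 = 91/128 = P(S=2,T=1) ✓

Yes, S and T are independent: every cell factors, so I(S;T) = 0 bits.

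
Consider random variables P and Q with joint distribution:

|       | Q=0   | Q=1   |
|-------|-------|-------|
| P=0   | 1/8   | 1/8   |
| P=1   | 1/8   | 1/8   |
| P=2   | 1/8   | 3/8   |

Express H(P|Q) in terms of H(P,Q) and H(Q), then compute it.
H(P|Q) = H(P,Q) - H(Q)

Marginal P(Q) (column sums):
  P(Q=0) = 1/8 + 1/8 + 1/8 = 3/8
  P(Q=1) = 1/8 + 1/8 + 3/8 = 5/8

H(P,Q) = -[(1/8)·log₂(1/8) + (1/8)·log₂(1/8) + (1/8)·log₂(1/8) + (1/8)·log₂(1/8) + (1/8)·log₂(1/8) + (3/8)·log₂(3/8)]
  = 0.3750 + 0.3750 + 0.3750 + 0.3750 + 0.3750 + 0.5306
  = 2.4056 bits
H(Q) = -[(3/8)·log₂(3/8) + (5/8)·log₂(5/8)]
  = 0.5306 + 0.4238
  = 0.9544 bits

H(P|Q) = 2.4056 - 0.9544 = 1.4512 bits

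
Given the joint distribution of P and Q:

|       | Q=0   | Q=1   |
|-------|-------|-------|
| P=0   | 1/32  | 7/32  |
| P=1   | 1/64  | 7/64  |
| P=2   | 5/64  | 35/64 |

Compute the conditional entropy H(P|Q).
Marginal P(Q) (column sums):
  P(Q=0) = 1/32 + 1/64 + 5/64 = 1/8
  P(Q=1) = 7/32 + 7/64 + 35/64 = 7/8

H(P|Q) = -Σ P(P,Q)·log₂ P(P|Q), where P(P|Q) = P(P,Q) / P(Q)
  (P=0,Q=0): P(P|Q) = (1/32)/(1/8) = 1/4;  -(1/32)·log₂(1/4) = 0.0625
  (P=0,Q=1): P(P|Q) = (7/32)/(7/8) = 1/4;  -(7/32)·log₂(1/4) = 0.4375
  (P=1,Q=0): P(P|Q) = (1/64)/(1/8) = 1/8;  -(1/64)·log₂(1/8) = 0.0469
  (P=1,Q=1): P(P|Q) = (7/64)/(7/8) = 1/8;  -(7/64)·log₂(1/8) = 0.3281
  (P=2,Q=0): P(P|Q) = (5/64)/(1/8) = 5/8;  -(5/64)·log₂(5/8) = 0.0530
  (P=2,Q=1): P(P|Q) = (35/64)/(7/8) = 5/8;  -(35/64)·log₂(5/8) = 0.3708
H(P|Q) = 0.0625 + 0.4375 + 0.0469 + 0.3281 + 0.0530 + 0.3708
  = 1.2988 bits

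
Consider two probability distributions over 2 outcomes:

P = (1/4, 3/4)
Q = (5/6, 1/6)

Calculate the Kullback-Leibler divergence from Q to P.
D(P||Q) = Σ P(i) log₂(P(i)/Q(i))
  i=0: (1/4) × log₂((1/4)/(5/6)) = (1/4) × log₂(3/10) = -0.4342
  i=1: (3/4) × log₂((3/4)/(1/6)) = (3/4) × log₂(9/2) = 1.6274
D(P||Q) = -0.4342 + 1.6274
  = 1.1932 bits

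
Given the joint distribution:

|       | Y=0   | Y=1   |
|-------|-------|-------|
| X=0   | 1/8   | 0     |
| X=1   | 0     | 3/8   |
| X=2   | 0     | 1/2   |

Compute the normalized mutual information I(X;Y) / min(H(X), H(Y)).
Marginal P(X) (row sums):
  P(X=0) = 1/8 + 0 = 1/8
  P(X=1) = 0 + 3/8 = 3/8
  P(X=2) = 0 + 1/2 = 1/2
Marginal P(Y) (column sums):
  P(Y=0) = 1/8 + 0 + 0 = 1/8
  P(Y=1) = 0 + 3/8 + 1/2 = 7/8

H(X) = -[(1/8)·log₂(1/8) + (3/8)·log₂(3/8) + (1/2)·log₂(1/2)]
  = 0.3750 + 0.5306 + 0.5000
  = 1.4056 bits
H(Y) = -[(1/8)·log₂(1/8) + (7/8)·log₂(7/8)]
  = 0.3750 + 0.1686
  = 0.5436 bits
H(X,Y) = -[(1/8)·log₂(1/8) + (3/8)·log₂(3/8) + (1/2)·log₂(1/2)]
  = 0.3750 + 0.5306 + 0.5000
  = 1.4056 bits

I(X;Y) = H(X) + H(Y) - H(X,Y)
  = 1.4056 + 0.5436 - 1.4056
  = 0.5436 bits

min(H(X), H(Y)) = min(1.4056, 0.5436) = 0.5436 bits
Normalized MI = 0.5436 / 0.5436 = 1.0000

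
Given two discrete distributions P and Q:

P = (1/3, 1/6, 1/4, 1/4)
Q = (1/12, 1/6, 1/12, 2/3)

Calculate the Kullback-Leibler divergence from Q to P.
D(P||Q) = Σ P(i) log₂(P(i)/Q(i))
  i=0: (1/3) × log₂((1/3)/(1/12)) = (1/3) × log₂(4) = 0.6667
  i=1: (1/6) × log₂((1/6)/(1/6)) = (1/6) × log₂(1) = 0.0000
  i=2: (1/4) × log₂((1/4)/(1/12)) = (1/4) × log₂(3) = 0.3962
  i=3: (1/4) × log₂((1/4)/(2/3)) = (1/4) × log₂(3/8) = -0.3538
D(P||Q) = 0.6667 + 0.0000 + 0.3962 - 0.3538
  = 0.7091 bits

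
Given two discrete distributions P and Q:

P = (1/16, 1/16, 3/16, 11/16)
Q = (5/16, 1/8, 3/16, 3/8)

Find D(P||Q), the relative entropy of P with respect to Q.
D(P||Q) = Σ P(i) log₂(P(i)/Q(i))
  i=0: (1/16) × log₂((1/16)/(5/16)) = (1/16) × log₂(1/5) = -0.1451
  i=1: (1/16) × log₂((1/16)/(1/8)) = (1/16) × log₂(1/2) = -0.0625
  i=2: (3/16) × log₂((3/16)/(3/16)) = (3/16) × log₂(1) = 0.0000
  i=3: (11/16) × log₂((11/16)/(3/8)) = (11/16) × log₂(11/6) = 0.6012
D(P||Q) = -0.1451 - 0.0625 + 0.0000 + 0.6012
  = 0.3936 bits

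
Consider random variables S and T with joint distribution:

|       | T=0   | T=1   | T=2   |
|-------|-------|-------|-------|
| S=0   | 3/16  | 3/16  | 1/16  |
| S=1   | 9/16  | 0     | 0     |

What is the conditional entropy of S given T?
Marginal P(T) (column sums):
  P(T=0) = 3/16 + 9/16 = 3/4
  P(T=1) = 3/16 + 0 = 3/16
  P(T=2) = 1/16 + 0 = 1/16

H(S|T) = -Σ P(S,T)·log₂ P(S|T), where P(S|T) = P(S,T) / P(T)
  (cells with P(S,T) = 0 contribute 0)
  (S=0,T=0): P(S|T) = (3/16)/(3/4) = 1/4;  -(3/16)·log₂(1/4) = 0.3750
  (S=0,T=1): P(S|T) = (3/16)/(3/16) = 1;  -(3/16)·log₂(1) = 0.0000
  (S=0,T=2): P(S|T) = (1/16)/(1/16) = 1;  -(1/16)·log₂(1) = 0.0000
  (S=1,T=0): P(S|T) = (9/16)/(3/4) = 3/4;  -(9/16)·log₂(3/4) = 0.2335
H(S|T) = 0.3750 + 0.0000 + 0.0000 + 0.2335
  = 0.6085 bits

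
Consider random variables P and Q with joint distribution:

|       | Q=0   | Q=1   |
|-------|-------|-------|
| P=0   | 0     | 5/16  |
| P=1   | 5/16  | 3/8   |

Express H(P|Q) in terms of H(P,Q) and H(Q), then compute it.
H(P|Q) = H(P,Q) - H(Q)

Marginal P(Q) (column sums):
  P(Q=0) = 0 + 5/16 = 5/16
  P(Q=1) = 5/16 + 3/8 = 11/16

H(P,Q) = -[(5/16)·log₂(5/16) + (5/16)·log₂(5/16) + (3/8)·log₂(3/8)]
  = 0.5244 + 0.5244 + 0.5306
  = 1.5794 bits
H(Q) = -[(5/16)·log₂(5/16) + (11/16)·log₂(11/16)]
  = 0.5244 + 0.3716
  = 0.8960 bits

H(P|Q) = 1.5794 - 0.8960 = 0.6834 bits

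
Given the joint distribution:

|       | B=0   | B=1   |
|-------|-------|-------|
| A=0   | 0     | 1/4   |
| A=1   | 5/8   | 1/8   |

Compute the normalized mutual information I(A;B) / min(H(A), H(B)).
Marginal P(A) (row sums):
  P(A=0) = 0 + 1/4 = 1/4
  P(A=1) = 5/8 + 1/8 = 3/4
Marginal P(B) (column sums):
  P(B=0) = 0 + 5/8 = 5/8
  P(B=1) = 1/4 + 1/8 = 3/8

H(A) = -[(1/4)·log₂(1/4) + (3/4)·log₂(3/4)]
  = 0.5000 + 0.3113
  = 0.8113 bits
H(B) = -[(5/8)·log₂(5/8) + (3/8)·log₂(3/8)]
  = 0.4238 + 0.5306
  = 0.9544 bits
H(A,B) = -[(1/4)·log₂(1/4) + (5/8)·log₂(5/8) + (1/8)·log₂(1/8)]
  = 0.5000 + 0.4238 + 0.3750
  = 1.2988 bits

I(A;B) = H(A) + H(B) - H(A,B)
  = 0.8113 + 0.9544 - 1.2988
  = 0.4669 bits

min(H(A), H(B)) = min(0.8113, 0.9544) = 0.8113 bits
Normalized MI = 0.4669 / 0.8113 = 0.5755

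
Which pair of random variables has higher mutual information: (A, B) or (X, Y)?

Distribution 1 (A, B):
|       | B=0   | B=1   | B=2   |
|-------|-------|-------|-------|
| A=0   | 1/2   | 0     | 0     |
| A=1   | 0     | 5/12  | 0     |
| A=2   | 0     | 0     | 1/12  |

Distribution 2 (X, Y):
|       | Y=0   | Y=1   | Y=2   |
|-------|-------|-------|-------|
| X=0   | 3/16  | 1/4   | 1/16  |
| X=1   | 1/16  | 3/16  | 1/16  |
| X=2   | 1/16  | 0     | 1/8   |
Distribution 1 (A, B):
Marginal P(A) (row sums):
  P(A=0) = 1/2 + 0 + 0 = 1/2
  P(A=1) = 0 + 5/12 + 0 = 5/12
  P(A=2) = 0 + 0 + 1/12 = 1/12
Marginal P(B) (column sums):
  P(B=0) = 1/2 + 0 + 0 = 1/2
  P(B=1) = 0 + 5/12 + 0 = 5/12
  P(B=2) = 0 + 0 + 1/12 = 1/12

H(A) = -[(1/2)·log₂(1/2) + (5/12)·log₂(5/12) + (1/12)·log₂(1/12)]
  = 0.5000 + 0.5263 + 0.2987
  = 1.3250 bits
H(B) = -[(1/2)·log₂(1/2) + (5/12)·log₂(5/12) + (1/12)·log₂(1/12)]
  = 0.5000 + 0.5263 + 0.2987
  = 1.3250 bits
H(A,B) = -[(1/2)·log₂(1/2) + (5/12)·log₂(5/12) + (1/12)·log₂(1/12)]
  = 0.5000 + 0.5263 + 0.2987
  = 1.3250 bits

I(A;B) = H(A) + H(B) - H(A,B)
  = 1.3250 + 1.3250 - 1.3250
  = 1.3250 bits

Distribution 2 (X, Y):
Marginal P(X) (row sums):
  P(X=0) = 3/16 + 1/4 + 1/16 = 1/2
  P(X=1) = 1/16 + 3/16 + 1/16 = 5/16
  P(X=2) = 1/16 + 0 + 1/8 = 3/16
Marginal P(Y) (column sums):
  P(Y=0) = 3/16 + 1/16 + 1/16 = 5/16
  P(Y=1) = 1/4 + 3/16 + 0 = 7/16
  P(Y=2) = 1/16 + 1/16 + 1/8 = 1/4

H(X) = -[(1/2)·log₂(1/2) + (5/16)·log₂(5/16) + (3/16)·log₂(3/16)]
  = 0.5000 + 0.5244 + 0.4528
  = 1.4772 bits
H(Y) = -[(5/16)·log₂(5/16) + (7/16)·log₂(7/16) + (1/4)·log₂(1/4)]
  = 0.5244 + 0.5218 + 0.5000
  = 1.5462 bits
H(X,Y) = -[(3/16)·log₂(3/16) + (1/4)·log₂(1/4) + (1/16)·log₂(1/16) + (1/16)·log₂(1/16) + (3/16)·log₂(3/16) + (1/16)·log₂(1/16) + (1/16)·log₂(1/16) + (1/8)·log₂(1/8)]
  = 0.4528 + 0.5000 + 0.2500 + 0.2500 + 0.4528 + 0.2500 + 0.2500 + 0.3750
  = 2.7806 bits

I(X;Y) = H(X) + H(Y) - H(X,Y)
  = 1.4772 + 1.5462 - 2.7806
  = 0.2428 bits

I(A;B) = 1.3250 bits > I(X;Y) = 0.2428 bits, so (A, B) has the higher mutual information (stronger dependence).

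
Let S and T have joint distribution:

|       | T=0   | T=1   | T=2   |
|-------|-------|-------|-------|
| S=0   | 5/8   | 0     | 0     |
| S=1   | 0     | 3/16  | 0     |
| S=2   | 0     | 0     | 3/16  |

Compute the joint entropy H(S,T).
H(S,T) = -Σ P(S,T) log₂ P(S,T), summed over the non-zero cells:
H(S,T) = -[(5/8)·log₂(5/8) + (3/16)·log₂(3/16) + (3/16)·log₂(3/16)]
  = 0.4238 + 0.4528 + 0.4528
  = 1.3294 bits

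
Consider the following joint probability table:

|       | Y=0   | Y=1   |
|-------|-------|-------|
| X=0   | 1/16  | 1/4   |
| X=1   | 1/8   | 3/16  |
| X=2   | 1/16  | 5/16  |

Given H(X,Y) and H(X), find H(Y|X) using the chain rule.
From the chain rule: H(X,Y) = H(X) + H(Y|X)
Therefore: H(Y|X) = H(X,Y) - H(X)

H(X,Y) = -[(1/16)·log₂(1/16) + (1/4)·log₂(1/4) + (1/8)·log₂(1/8) + (3/16)·log₂(3/16) + (1/16)·log₂(1/16) + (5/16)·log₂(5/16)]
  = 0.2500 + 0.5000 + 0.3750 + 0.4528 + 0.2500 + 0.5244
  = 2.3522 bits
Marginal P(X) (row sums):
  P(X=0) = 1/16 + 1/4 = 5/16
  P(X=1) = 1/8 + 3/16 = 5/16
  P(X=2) = 1/16 + 5/16 = 3/8
H(X) = -[(5/16)·log₂(5/16) + (5/16)·log₂(5/16) + (3/8)·log₂(3/8)]
  = 0.5244 + 0.5244 + 0.5306
  = 1.5794 bits

H(Y|X) = 2.3522 - 1.5794 = 0.7728 bits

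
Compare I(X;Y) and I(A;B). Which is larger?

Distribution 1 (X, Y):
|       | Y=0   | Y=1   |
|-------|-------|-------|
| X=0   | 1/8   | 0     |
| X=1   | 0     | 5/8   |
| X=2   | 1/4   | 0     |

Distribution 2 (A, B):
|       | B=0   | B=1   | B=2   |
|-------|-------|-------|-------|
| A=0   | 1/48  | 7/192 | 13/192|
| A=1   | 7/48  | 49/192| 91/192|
Distribution 1 (X, Y):
Marginal P(X) (row sums):
  P(X=0) = 1/8 + 0 = 1/8
  P(X=1) = 0 + 5/8 = 5/8
  P(X=2) = 1/4 + 0 = 1/4
Marginal P(Y) (column sums):
  P(Y=0) = 1/8 + 0 + 1/4 = 3/8
  P(Y=1) = 0 + 5/8 + 0 = 5/8

H(X) = -[(1/8)·log₂(1/8) + (5/8)·log₂(5/8) + (1/4)·log₂(1/4)]
  = 0.3750 + 0.4238 + 0.5000
  = 1.2988 bits
H(Y) = -[(3/8)·log₂(3/8) + (5/8)·log₂(5/8)]
  = 0.5306 + 0.4238
  = 0.9544 bits
H(X,Y) = -[(1/8)·log₂(1/8) + (5/8)·log₂(5/8) + (1/4)·log₂(1/4)]
  = 0.3750 + 0.4238 + 0.5000
  = 1.2988 bits

I(X;Y) = H(X) + H(Y) - H(X,Y)
  = 1.2988 + 0.9544 - 1.2988
  = 0.9544 bits

Distribution 2 (A, B):
Marginal P(A) (row sums):
  P(A=0) = 1/48 + 7/192 + 13/192 = 1/8
  P(A=1) = 7/48 + 49/192 + 91/192 = 7/8
Marginal P(B) (column sums):
  P(B=0) = 1/48 + 7/48 = 1/6
  P(B=1) = 7/192 + 49/192 = 7/24
  P(B=2) = 13/192 + 91/192 = 13/24

H(A) = -[(1/8)·log₂(1/8) + (7/8)·log₂(7/8)]
  = 0.3750 + 0.1686
  = 0.5436 bits
H(B) = -[(1/6)·log₂(1/6) + (7/24)·log₂(7/24) + (13/24)·log₂(13/24)]
  = 0.4308 + 0.5185 + 0.4791
  = 1.4284 bits
H(A,B) = -[(1/48)·log₂(1/48) + (7/192)·log₂(7/192) + (13/192)·log₂(13/192) + (7/48)·log₂(7/48) + (49/192)·log₂(49/192) + (91/192)·log₂(91/192)]
  = 0.1164 + 0.1742 + 0.2630 + 0.4051 + 0.5028 + 0.5105
  = 1.9720 bits

I(A;B) = H(A) + H(B) - H(A,B)
  = 0.5436 + 1.4284 - 1.9720
  = 0.0000 bits

I(X;Y) = 0.9544 bits > I(A;B) = 0.0000 bits, so (X, Y) has the higher mutual information (stronger dependence).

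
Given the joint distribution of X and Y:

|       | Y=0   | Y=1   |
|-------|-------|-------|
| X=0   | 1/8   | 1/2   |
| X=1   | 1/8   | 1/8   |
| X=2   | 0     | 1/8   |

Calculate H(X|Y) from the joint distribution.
Marginal P(Y) (column sums):
  P(Y=0) = 1/8 + 1/8 + 0 = 1/4
  P(Y=1) = 1/2 + 1/8 + 1/8 = 3/4

H(X|Y) = -Σ P(X,Y)·log₂ P(X|Y), where P(X|Y) = P(X,Y) / P(Y)
  (cells with P(X,Y) = 0 contribute 0)
  (X=0,Y=0): P(X|Y) = (1/8)/(1/4) = 1/2;  -(1/8)·log₂(1/2) = 0.1250
  (X=0,Y=1): P(X|Y) = (1/2)/(3/4) = 2/3;  -(1/2)·log₂(2/3) = 0.2925
  (X=1,Y=0): P(X|Y) = (1/8)/(1/4) = 1/2;  -(1/8)·log₂(1/2) = 0.1250
  (X=1,Y=1): P(X|Y) = (1/8)/(3/4) = 1/6;  -(1/8)·log₂(1/6) = 0.3231
  (X=2,Y=1): P(X|Y) = (1/8)/(3/4) = 1/6;  -(1/8)·log₂(1/6) = 0.3231
H(X|Y) = 0.1250 + 0.2925 + 0.1250 + 0.3231 + 0.3231
  = 1.1887 bits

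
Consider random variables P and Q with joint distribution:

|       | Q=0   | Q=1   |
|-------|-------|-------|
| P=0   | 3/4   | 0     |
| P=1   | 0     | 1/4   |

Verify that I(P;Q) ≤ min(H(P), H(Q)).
Marginal P(P) (row sums):
  P(P=0) = 3/4 + 0 = 3/4
  P(P=1) = 0 + 1/4 = 1/4
Marginal P(Q) (column sums):
  P(Q=0) = 3/4 + 0 = 3/4
  P(Q=1) = 0 + 1/4 = 1/4

H(P) = -[(3/4)·log₂(3/4) + (1/4)·log₂(1/4)]
  = 0.3113 + 0.5000
  = 0.8113 bits
H(Q) = -[(3/4)·log₂(3/4) + (1/4)·log₂(1/4)]
  = 0.3113 + 0.5000
  = 0.8113 bits
H(P,Q) = -[(3/4)·log₂(3/4) + (1/4)·log₂(1/4)]
  = 0.3113 + 0.5000
  = 0.8113 bits

I(P;Q) = H(P) + H(Q) - H(P,Q)
  = 0.8113 + 0.8113 - 0.8113
  = 0.8113 bits

min(H(P), H(Q)) = min(0.8113, 0.8113) = 0.8113 bits
Since 0.8113 ≤ 0.8113, the bound is satisfied ✓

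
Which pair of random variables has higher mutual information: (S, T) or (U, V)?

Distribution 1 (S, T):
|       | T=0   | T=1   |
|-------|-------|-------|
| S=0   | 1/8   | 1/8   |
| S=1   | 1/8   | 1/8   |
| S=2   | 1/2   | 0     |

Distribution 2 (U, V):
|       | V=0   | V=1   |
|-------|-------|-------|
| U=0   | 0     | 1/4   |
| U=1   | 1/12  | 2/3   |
Distribution 1 (S, T):
Marginal P(S) (row sums):
  P(S=0) = 1/8 + 1/8 = 1/4
  P(S=1) = 1/8 + 1/8 = 1/4
  P(S=2) = 1/2 + 0 = 1/2
Marginal P(T) (column sums):
  P(T=0) = 1/8 + 1/8 + 1/2 = 3/4
  P(T=1) = 1/8 + 1/8 + 0 = 1/4

H(S) = -[(1/4)·log₂(1/4) + (1/4)·log₂(1/4) + (1/2)·log₂(1/2)]
  = 0.5000 + 0.5000 + 0.5000
  = 1.5000 bits
H(T) = -[(3/4)·log₂(3/4) + (1/4)·log₂(1/4)]
  = 0.3113 + 0.5000
  = 0.8113 bits
H(S,T) = -[(1/8)·log₂(1/8) + (1/8)·log₂(1/8) + (1/8)·log₂(1/8) + (1/8)·log₂(1/8) + (1/2)·log₂(1/2)]
  = 0.3750 + 0.3750 + 0.3750 + 0.3750 + 0.5000
  = 2.0000 bits

I(S;T) = H(S) + H(T) - H(S,T)
  = 1.5000 + 0.8113 - 2.0000
  = 0.3113 bits

Distribution 2 (U, V):
Marginal P(U) (row sums):
  P(U=0) = 0 + 1/4 = 1/4
  P(U=1) = 1/12 + 2/3 = 3/4
Marginal P(V) (column sums):
  P(V=0) = 0 + 1/12 = 1/12
  P(V=1) = 1/4 + 2/3 = 11/12

H(U) = -[(1/4)·log₂(1/4) + (3/4)·log₂(3/4)]
  = 0.5000 + 0.3113
  = 0.8113 bits
H(V) = -[(1/12)·log₂(1/12) + (11/12)·log₂(11/12)]
  = 0.2987 + 0.1151
  = 0.4138 bits
H(U,V) = -[(1/4)·log₂(1/4) + (1/12)·log₂(1/12) + (2/3)·log₂(2/3)]
  = 0.5000 + 0.2987 + 0.3900
  = 1.1887 bits

I(U;V) = H(U) + H(V) - H(U,V)
  = 0.8113 + 0.4138 - 1.1887
  = 0.0364 bits

I(S;T) = 0.3113 bits > I(U;V) = 0.0364 bits, so (S, T) has the higher mutual information (stronger dependence).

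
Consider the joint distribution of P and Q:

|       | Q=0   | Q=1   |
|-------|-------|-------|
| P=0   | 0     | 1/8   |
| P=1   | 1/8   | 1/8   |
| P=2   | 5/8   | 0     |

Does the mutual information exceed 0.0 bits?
Marginal P(P) (row sums):
  P(P=0) = 0 + 1/8 = 1/8
  P(P=1) = 1/8 + 1/8 = 1/4
  P(P=2) = 5/8 + 0 = 5/8
Marginal P(Q) (column sums):
  P(Q=0) = 0 + 1/8 + 5/8 = 3/4
  P(Q=1) = 1/8 + 1/8 + 0 = 1/4

H(P) = -[(1/8)·log₂(1/8) + (1/4)·log₂(1/4) + (5/8)·log₂(5/8)]
  = 0.3750 + 0.5000 + 0.4238
  = 1.2988 bits
H(Q) = -[(3/4)·log₂(3/4) + (1/4)·log₂(1/4)]
  = 0.3113 + 0.5000
  = 0.8113 bits
H(P,Q) = -[(1/8)·log₂(1/8) + (1/8)·log₂(1/8) + (1/8)·log₂(1/8) + (5/8)·log₂(5/8)]
  = 0.3750 + 0.3750 + 0.3750 + 0.4238
  = 1.5488 bits

I(P;Q) = H(P) + H(Q) - H(P,Q)
  = 1.2988 + 0.8113 - 1.5488
  = 0.5613 bits

Yes. I(P;Q) = 0.5613 bits, which is > 0.0 bits.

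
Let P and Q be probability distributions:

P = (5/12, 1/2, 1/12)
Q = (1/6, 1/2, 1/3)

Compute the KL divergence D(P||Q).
D(P||Q) = Σ P(i) log₂(P(i)/Q(i))
  i=0: (5/12) × log₂((5/12)/(1/6)) = (5/12) × log₂(5/2) = 0.5508
  i=1: (1/2) × log₂((1/2)/(1/2)) = (1/2) × log₂(1) = 0.0000
  i=2: (1/12) × log₂((1/12)/(1/3)) = (1/12) × log₂(1/4) = -0.1667
D(P||Q) = 0.5508 + 0.0000 - 0.1667
  = 0.3841 bits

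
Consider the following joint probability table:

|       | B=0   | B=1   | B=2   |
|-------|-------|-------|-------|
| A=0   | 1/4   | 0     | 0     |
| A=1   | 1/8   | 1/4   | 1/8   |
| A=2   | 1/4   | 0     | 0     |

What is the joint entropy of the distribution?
H(A,B) = -Σ P(A,B) log₂ P(A,B), summed over the non-zero cells:
H(A,B) = -[(1/4)·log₂(1/4) + (1/8)·log₂(1/8) + (1/4)·log₂(1/4) + (1/8)·log₂(1/8) + (1/4)·log₂(1/4)]
  = 0.5000 + 0.3750 + 0.5000 + 0.3750 + 0.5000
  = 2.2500 bits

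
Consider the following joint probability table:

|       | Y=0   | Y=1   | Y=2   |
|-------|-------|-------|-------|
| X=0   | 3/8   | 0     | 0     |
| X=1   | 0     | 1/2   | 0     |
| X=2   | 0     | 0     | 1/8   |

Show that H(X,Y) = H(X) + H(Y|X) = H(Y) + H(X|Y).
Marginal P(X) (row sums):
  P(X=0) = 3/8 + 0 + 0 = 3/8
  P(X=1) = 0 + 1/2 + 0 = 1/2
  P(X=2) = 0 + 0 + 1/8 = 1/8
Marginal P(Y) (column sums):
  P(Y=0) = 3/8 + 0 + 0 = 3/8
  P(Y=1) = 0 + 1/2 + 0 = 1/2
  P(Y=2) = 0 + 0 + 1/8 = 1/8

Decomposition 1: H(X) + H(Y|X)
H(X) = -[(3/8)·log₂(3/8) + (1/2)·log₂(1/2) + (1/8)·log₂(1/8)]
  = 0.5306 + 0.5000 + 0.3750
  = 1.4056 bits
H(Y|X) = -Σ P(X,Y)·log₂ P(Y|X), where P(Y|X) = P(X,Y) / P(X)
  (cells with P(X,Y) = 0 contribute 0)
  (X=0,Y=0): P(Y|X) = (3/8)/(3/8) = 1;  -(3/8)·log₂(1) = 0.0000
  (X=1,Y=1): P(Y|X) = (1/2)/(1/2) = 1;  -(1/2)·log₂(1) = 0.0000
  (X=2,Y=2): P(Y|X) = (1/8)/(1/8) = 1;  -(1/8)·log₂(1) = 0.0000
H(Y|X) = 0.0000 + 0.0000 + 0.0000
  = 0.0000 bits
H(X) + H(Y|X) = 1.4056 + 0.0000 = 1.4056 bits

Decomposition 2: H(Y) + H(X|Y)
H(Y) = -[(3/8)·log₂(3/8) + (1/2)·log₂(1/2) + (1/8)·log₂(1/8)]
  = 0.5306 + 0.5000 + 0.3750
  = 1.4056 bits
H(X|Y) = -Σ P(X,Y)·log₂ P(X|Y), where P(X|Y) = P(X,Y) / P(Y)
  (cells with P(X,Y) = 0 contribute 0)
  (X=0,Y=0): P(X|Y) = (3/8)/(3/8) = 1;  -(3/8)·log₂(1) = 0.0000
  (X=1,Y=1): P(X|Y) = (1/2)/(1/2) = 1;  -(1/2)·log₂(1) = 0.0000
  (X=2,Y=2): P(X|Y) = (1/8)/(1/8) = 1;  -(1/8)·log₂(1) = 0.0000
H(X|Y) = 0.0000 + 0.0000 + 0.0000
  = 0.0000 bits
H(Y) + H(X|Y) = 1.4056 + 0.0000 = 1.4056 bits

Direct computation of the joint entropy:
H(X,Y) = -[(3/8)·log₂(3/8) + (1/2)·log₂(1/2) + (1/8)·log₂(1/8)]
  = 0.5306 + 0.5000 + 0.3750
  = 1.4056 bits

All three agree: H(X,Y) = 1.4056 bits ✓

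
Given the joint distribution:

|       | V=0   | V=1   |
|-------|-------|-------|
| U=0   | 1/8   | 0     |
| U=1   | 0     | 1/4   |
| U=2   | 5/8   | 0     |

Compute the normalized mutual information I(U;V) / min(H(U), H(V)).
Marginal P(U) (row sums):
  P(U=0) = 1/8 + 0 = 1/8
  P(U=1) = 0 + 1/4 = 1/4
  P(U=2) = 5/8 + 0 = 5/8
Marginal P(V) (column sums):
  P(V=0) = 1/8 + 0 + 5/8 = 3/4
  P(V=1) = 0 + 1/4 + 0 = 1/4

H(U) = -[(1/8)·log₂(1/8) + (1/4)·log₂(1/4) + (5/8)·log₂(5/8)]
  = 0.3750 + 0.5000 + 0.4238
  = 1.2988 bits
H(V) = -[(3/4)·log₂(3/4) + (1/4)·log₂(1/4)]
  = 0.3113 + 0.5000
  = 0.8113 bits
H(U,V) = -[(1/8)·log₂(1/8) + (1/4)·log₂(1/4) + (5/8)·log₂(5/8)]
  = 0.3750 + 0.5000 + 0.4238
  = 1.2988 bits

I(U;V) = H(U) + H(V) - H(U,V)
  = 1.2988 + 0.8113 - 1.2988
  = 0.8113 bits

min(H(U), H(V)) = min(1.2988, 0.8113) = 0.8113 bits
Normalized MI = 0.8113 / 0.8113 = 1.0000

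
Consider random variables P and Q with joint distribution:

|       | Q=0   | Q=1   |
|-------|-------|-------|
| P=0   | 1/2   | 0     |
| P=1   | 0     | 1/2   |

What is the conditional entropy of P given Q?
Marginal P(Q) (column sums):
  P(Q=0) = 1/2 + 0 = 1/2
  P(Q=1) = 0 + 1/2 = 1/2

H(P|Q) = -Σ P(P,Q)·log₂ P(P|Q), where P(P|Q) = P(P,Q) / P(Q)
  (cells with P(P,Q) = 0 contribute 0)
  (P=0,Q=0): P(P|Q) = (1/2)/(1/2) = 1;  -(1/2)·log₂(1) = 0.0000
  (P=1,Q=1): P(P|Q) = (1/2)/(1/2) = 1;  -(1/2)·log₂(1) = 0.0000
H(P|Q) = 0.0000 + 0.0000
  = 0.0000 bits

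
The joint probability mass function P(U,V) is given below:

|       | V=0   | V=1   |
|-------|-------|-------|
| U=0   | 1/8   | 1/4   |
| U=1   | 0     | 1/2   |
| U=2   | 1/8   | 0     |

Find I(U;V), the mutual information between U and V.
Marginal P(U) (row sums):
  P(U=0) = 1/8 + 1/4 = 3/8
  P(U=1) = 0 + 1/2 = 1/2
  P(U=2) = 1/8 + 0 = 1/8
Marginal P(V) (column sums):
  P(V=0) = 1/8 + 0 + 1/8 = 1/4
  P(V=1) = 1/4 + 1/2 + 0 = 3/4

H(U) = -[(3/8)·log₂(3/8) + (1/2)·log₂(1/2) + (1/8)·log₂(1/8)]
  = 0.5306 + 0.5000 + 0.3750
  = 1.4056 bits
H(V) = -[(1/4)·log₂(1/4) + (3/4)·log₂(3/4)]
  = 0.5000 + 0.3113
  = 0.8113 bits
H(U,V) = -[(1/8)·log₂(1/8) + (1/4)·log₂(1/4) + (1/2)·log₂(1/2) + (1/8)·log₂(1/8)]
  = 0.3750 + 0.5000 + 0.5000 + 0.3750
  = 1.7500 bits

I(U;V) = H(U) + H(V) - H(U,V)
  = 1.4056 + 0.8113 - 1.7500
  = 0.4669 bits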